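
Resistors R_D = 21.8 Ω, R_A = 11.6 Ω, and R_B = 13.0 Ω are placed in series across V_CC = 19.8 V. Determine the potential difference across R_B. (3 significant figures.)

ΣR = 21.8 + 11.6 + 13.0 = 46.40 Ω.
V = V_CC · R/ΣR = 19.8 × 0.2802 = 5.547 V.

V ≈ 5.55 V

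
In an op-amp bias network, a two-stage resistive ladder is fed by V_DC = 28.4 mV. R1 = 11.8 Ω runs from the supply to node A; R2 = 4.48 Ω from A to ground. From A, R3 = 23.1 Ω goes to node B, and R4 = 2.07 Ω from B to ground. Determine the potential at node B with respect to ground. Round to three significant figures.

V_B ≈ 0.569 mV

Node A sees R2 in parallel with the series input of stage 2, R3 + R4 = 25.17 Ω.
Effective lower resistance at A: R2 ‖ 25.17 = 3.803 Ω.
So V_A = 28.4 × 0.2437 = 6.922 mV.
Then the unloaded second divider: V_B = V_A × R4/(R3+R4) = 6.922 × 0.08224 = 0.5693 mV.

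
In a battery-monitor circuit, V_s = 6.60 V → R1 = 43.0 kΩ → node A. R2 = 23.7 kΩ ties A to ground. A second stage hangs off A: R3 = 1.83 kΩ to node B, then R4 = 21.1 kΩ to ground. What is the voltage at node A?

V_A ≈ 1.41 V

The second stage (R3 + R4 = 22.93 kΩ) loads node A in parallel with R2.
R2 ‖ (R3+R4) = 11.65 kΩ.
V_A = 6.60 × 11.65/(43.0 + 11.65) = 1.407 V.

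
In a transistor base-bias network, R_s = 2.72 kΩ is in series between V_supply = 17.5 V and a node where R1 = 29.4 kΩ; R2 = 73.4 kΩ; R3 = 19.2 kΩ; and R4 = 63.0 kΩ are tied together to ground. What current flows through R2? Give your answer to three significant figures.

Combine the parallel branches: R_p = (1/29.4 + 1/73.4 + 1/19.2 + 1/63.0)⁻¹ = 8.651 kΩ.
Node voltage V_A = V_supply · R_p/(R_s + R_p) = 17.5 × 0.7608 = 13.31 V.
Branch current I = V_A/R2 = 13.31/73.4 = 0.1814 mA.

I ≈ 0.181 mA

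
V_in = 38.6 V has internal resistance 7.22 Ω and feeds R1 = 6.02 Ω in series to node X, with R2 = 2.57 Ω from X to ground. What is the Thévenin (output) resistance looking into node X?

R1' = 7.22 + 6.02 = 13.24 Ω (source resistance + R1).
Looking into X with the source shorted: R_th = R1'·R2/(R1'+R2) = 13.24 × 2.57/15.81 = 2.152 Ω.

R_th ≈ 2.15 Ω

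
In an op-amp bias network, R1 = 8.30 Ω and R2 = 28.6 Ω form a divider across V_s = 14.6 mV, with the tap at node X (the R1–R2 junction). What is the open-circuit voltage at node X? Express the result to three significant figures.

V_th ≈ 11.3 mV

Open-circuit (no load on X): V_th = V_s · R2/(R1 + R2) = 14.6 × 28.6/(8.300 + 28.6) = 11.32 mV.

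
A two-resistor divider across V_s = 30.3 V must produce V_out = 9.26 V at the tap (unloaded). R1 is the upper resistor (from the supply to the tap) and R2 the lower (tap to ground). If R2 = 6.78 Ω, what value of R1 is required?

Required fraction k = V_out/V_s = 0.3056.
Rearranging, R1 = R2·(1−k)/k = 6.78 × 2.272 = 15.41 Ω.

R1 ≈ 15.4 Ω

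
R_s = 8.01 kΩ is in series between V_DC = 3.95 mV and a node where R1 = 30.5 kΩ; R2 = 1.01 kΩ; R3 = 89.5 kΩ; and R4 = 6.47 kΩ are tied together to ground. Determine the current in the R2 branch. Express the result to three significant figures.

I ≈ 0.372 µA

Equivalent of the parallel group: R_p = 0.8413 kΩ.
Node voltage V_A = V_DC · R_p/(R_s + R_p) = 3.95 × 0.09505 = 0.3754 mV.
Branch current I = V_A/R2 = 0.3754/1.01 = 0.3717 µA.
(Check via current divider: I_total = 0.4463 µA; share G_k/ΣG = 0.8330 → same result.)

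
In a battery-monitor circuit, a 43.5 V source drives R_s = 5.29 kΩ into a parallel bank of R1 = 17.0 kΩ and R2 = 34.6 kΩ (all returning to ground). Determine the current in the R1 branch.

Equivalent of the parallel group: R_p = 11.40 kΩ.
V_A by voltage divider: V_A = 43.5 × 11.40/(5.29 + 11.40) = 29.71 V.
I(R1) = V_A / R1 = 29.71/17.0 = 1.748 mA.
(Check via current divider: I_total = 2.606 mA; share G_k/ΣG = 0.6705 → same result.)

I ≈ 1.75 mA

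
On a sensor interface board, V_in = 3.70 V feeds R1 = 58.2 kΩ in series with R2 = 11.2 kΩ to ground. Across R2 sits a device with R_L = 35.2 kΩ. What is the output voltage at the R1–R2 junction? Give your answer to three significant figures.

First combine the lower leg with the load: R2 ‖ R_L = 8.497 kΩ.
Then V_out = V_in · R2'/(R1 + R2') = 3.70 × 8.497/66.70 = 0.4713 V.

V_out ≈ 0.471 V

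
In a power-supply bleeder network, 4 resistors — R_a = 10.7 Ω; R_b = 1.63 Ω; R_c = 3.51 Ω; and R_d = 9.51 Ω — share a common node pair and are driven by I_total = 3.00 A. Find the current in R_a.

ΣG = 1/10.7 + 1/1.63 + 1/3.51 + 1/9.51 = 1.097.
R_a takes the fraction G_k/ΣG = 0.09346/1.097 = 0.08519, so I = 3.00 × 0.08519 = 0.2556 A.

I ≈ 0.256 A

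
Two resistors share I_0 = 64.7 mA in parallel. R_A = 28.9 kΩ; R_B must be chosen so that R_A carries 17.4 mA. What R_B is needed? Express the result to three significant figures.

The fraction through R_A equals R_B/(R_A+R_B).
17.4/64.7 = R_B/(R_A + R_B) → R_B = R_A · (0.2689)/(1 − 0.2689) = 28.9 × 0.3679 = 10.63 kΩ.

R_B ≈ 10.6 kΩ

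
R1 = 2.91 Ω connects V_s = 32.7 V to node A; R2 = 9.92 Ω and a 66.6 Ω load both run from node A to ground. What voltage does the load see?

V_out ≈ 24.5 V

The load sits in parallel with R2, giving an effective lower resistance R2' = R2·R_L/(R2+R_L) = 8.634 Ω.
Then V_out = V_s · R2'/(R1 + R2') = 32.7 × 8.634/11.54 = 24.46 V.
(Unloaded it would be 25.3 V; the load pulls it down.)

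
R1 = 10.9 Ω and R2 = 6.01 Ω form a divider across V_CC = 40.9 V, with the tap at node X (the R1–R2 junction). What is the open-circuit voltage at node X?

V_th ≈ 14.5 V

Open-circuit (no load on X): V_th = V_CC · R2/(R1 + R2) = 40.9 × 6.01/(10.90 + 6.01) = 14.54 V.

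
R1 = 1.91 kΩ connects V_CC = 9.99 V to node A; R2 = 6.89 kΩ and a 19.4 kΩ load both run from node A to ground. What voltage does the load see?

V_out ≈ 7.26 V

R2 ‖ R_L = (6.89 × 19.4)/(6.89 + 19.4) = 5.084 kΩ.
Voltage divider with the loaded lower leg: V_out = 9.99 × 5.084/(1.91 + 5.084) = 9.99 × 0.7269 = 7.262 V.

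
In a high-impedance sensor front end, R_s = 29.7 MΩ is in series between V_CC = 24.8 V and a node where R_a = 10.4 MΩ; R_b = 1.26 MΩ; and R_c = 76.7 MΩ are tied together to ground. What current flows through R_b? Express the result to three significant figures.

Parallel bank: R_p = 1/(1/10.4 + 1/1.26 + 1/76.7) = 1.108 MΩ.
Node voltage V_A = V_CC · R_p/(R_s + R_p) = 24.8 × 0.03595 = 0.8916 V.
I(R_b) = V_A / R_b = 0.8916/1.26 = 0.7076 µA.
(Equivalently: I_total = 0.8050 µA, then current-divider fraction G_k/ΣG = 0.8791.)

I ≈ 0.708 µA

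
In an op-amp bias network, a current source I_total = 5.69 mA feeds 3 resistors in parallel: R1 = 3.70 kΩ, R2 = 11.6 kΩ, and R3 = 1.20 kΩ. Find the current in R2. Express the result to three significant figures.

ΣG = 1/3.70 + 1/11.6 + 1/1.20 = 1.190.
Current divider: I(R2) = I_total · G_k/ΣG = 5.69 × (0.08621/1.190) = 5.69 × 0.07245 = 0.4123 mA.

I ≈ 0.412 mA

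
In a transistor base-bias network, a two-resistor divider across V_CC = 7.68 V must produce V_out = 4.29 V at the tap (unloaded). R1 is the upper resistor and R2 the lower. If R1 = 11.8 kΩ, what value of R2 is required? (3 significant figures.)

R2 ≈ 14.9 kΩ

V_out/V_CC = R2/(R1+R2) = 0.5586.
So R2 = R1 · V_out/(V_CC − V_out) = 11.8 × 4.29/(7.68 − 4.29) = 11.8 × 1.265 = 14.93 kΩ.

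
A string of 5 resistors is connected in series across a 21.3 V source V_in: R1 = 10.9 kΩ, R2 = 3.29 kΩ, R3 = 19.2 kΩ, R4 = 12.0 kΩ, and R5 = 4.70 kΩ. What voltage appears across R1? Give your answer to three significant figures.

V ≈ 4.64 V

ΣR = 10.9 + 3.29 + 19.2 + 12.0 + 4.70 = 50.09 kΩ.
Voltage divider: V = V_in · (10.90 / 50.09) = 21.3 × 0.2176 = 4.635 V.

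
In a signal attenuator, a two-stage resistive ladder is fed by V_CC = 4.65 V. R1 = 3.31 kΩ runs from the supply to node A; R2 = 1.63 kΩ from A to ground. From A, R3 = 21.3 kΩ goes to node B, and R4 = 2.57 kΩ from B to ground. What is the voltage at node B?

Looking into the second stage from A: R3 + R4 = 23.87 kΩ appears in parallel with R2.
R2 ‖ (R3+R4) = 1.526 kΩ.
So V_A = 4.65 × 0.3155 = 1.467 V.
Then the unloaded second divider: V_B = V_A × R4/(R3+R4) = 1.467 × 0.1077 = 0.1580 V.

V_B ≈ 0.158 V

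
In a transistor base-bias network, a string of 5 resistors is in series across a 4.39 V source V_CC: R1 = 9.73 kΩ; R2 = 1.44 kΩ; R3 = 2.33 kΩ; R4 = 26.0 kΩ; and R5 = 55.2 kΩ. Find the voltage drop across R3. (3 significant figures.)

Total series resistance ΣR = 9.73 + 1.44 + 2.33 + 26.0 + 55.2 = 94.70 kΩ.
Voltage divider: V = V_CC · (2.330 / 94.70) = 4.39 × 0.02460 = 0.1080 V.

V ≈ 0.108 V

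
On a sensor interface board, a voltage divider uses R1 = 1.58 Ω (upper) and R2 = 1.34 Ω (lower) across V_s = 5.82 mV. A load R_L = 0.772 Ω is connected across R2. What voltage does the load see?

The load sits in parallel with R2, giving an effective lower resistance R2' = R2·R_L/(R2+R_L) = 0.4898 Ω.
Now apply the divider: V_out = 5.82 × 0.2366 = 1.377 mV.
(Unloaded it would be 2.67 mV; the load pulls it down.)

V_out ≈ 1.38 mV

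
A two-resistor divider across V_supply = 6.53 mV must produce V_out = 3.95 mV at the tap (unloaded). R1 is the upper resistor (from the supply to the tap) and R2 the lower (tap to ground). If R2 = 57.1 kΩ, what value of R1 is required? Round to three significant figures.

R1 ≈ 37.3 kΩ

Required fraction k = V_out/V_supply = 0.6049.
R1 = R2·(1/k − 1) = 57.1 × 0.6532 = 37.30 kΩ.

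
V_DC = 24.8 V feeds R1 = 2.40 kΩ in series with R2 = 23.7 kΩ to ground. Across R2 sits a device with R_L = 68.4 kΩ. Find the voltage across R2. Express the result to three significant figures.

First combine the lower leg with the load: R2 ‖ R_L = 17.60 kΩ.
Now apply the divider: V_out = 24.8 × 0.8800 = 21.82 V.
(Unloaded it would be 22.5 V; the load pulls it down.)

V_out ≈ 21.8 V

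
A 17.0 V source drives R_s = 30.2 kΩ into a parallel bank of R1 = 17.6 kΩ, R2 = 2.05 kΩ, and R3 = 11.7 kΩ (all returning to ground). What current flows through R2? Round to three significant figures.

Parallel bank: R_p = 1/(1/17.6 + 1/2.05 + 1/11.7) = 1.587 kΩ.
V_A by voltage divider: V_A = 17.0 × 1.587/(30.2 + 1.587) = 0.8488 V.
I(R2) = V_A / R2 = 0.8488/2.05 = 0.4140 mA.
(Check via current divider: I_total = 0.5348 mA; share G_k/ΣG = 0.7742 → same result.)

I ≈ 0.414 mA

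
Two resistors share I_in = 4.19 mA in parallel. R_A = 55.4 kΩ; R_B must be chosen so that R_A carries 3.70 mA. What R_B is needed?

R_B ≈ 418 kΩ

The fraction through R_A equals R_B/(R_A+R_B).
3.70/4.19 = R_B/(R_A + R_B) → R_B = R_A · (0.8831)/(1 − 0.8831) = 55.4 × 7.551 = 418.3 kΩ.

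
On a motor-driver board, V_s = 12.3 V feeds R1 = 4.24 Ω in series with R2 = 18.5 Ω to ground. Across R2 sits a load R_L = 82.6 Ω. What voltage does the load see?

R2 ‖ R_L = (18.5 × 82.6)/(18.5 + 82.6) = 15.11 Ω.
Voltage divider with the loaded lower leg: V_out = 12.3 × 15.11/(4.24 + 15.11) = 12.3 × 0.7809 = 9.605 V.
(Unloaded it would be 10.0 V; the load pulls it down.)

V_out ≈ 9.61 V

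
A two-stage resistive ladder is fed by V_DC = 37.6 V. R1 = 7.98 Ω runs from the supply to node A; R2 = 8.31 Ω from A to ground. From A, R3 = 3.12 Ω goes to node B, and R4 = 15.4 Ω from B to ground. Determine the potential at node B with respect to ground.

Looking into the second stage from A: R3 + R4 = 18.52 Ω appears in parallel with R2.
R2 ‖ (R3+R4) = 5.736 Ω.
First divider: V_A = V_DC · 5.736/(7.98 + 5.736) = 15.72 V.
Stage 2 is unloaded, so V_B = V_A · R4/(R3+R4) = 15.72 × 15.4/18.52 = 13.08 V.

V_B ≈ 13.1 V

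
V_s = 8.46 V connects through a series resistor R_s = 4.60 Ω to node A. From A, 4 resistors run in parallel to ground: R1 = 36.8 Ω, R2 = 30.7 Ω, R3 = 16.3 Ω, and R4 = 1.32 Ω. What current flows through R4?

Equivalent of the parallel group: R_p = 1.138 Ω.
V_A by voltage divider: V_A = 8.46 × 1.138/(4.60 + 1.138) = 1.678 V.
Branch current I = V_A/R4 = 1.678/1.32 = 1.271 A.

I ≈ 1.27 A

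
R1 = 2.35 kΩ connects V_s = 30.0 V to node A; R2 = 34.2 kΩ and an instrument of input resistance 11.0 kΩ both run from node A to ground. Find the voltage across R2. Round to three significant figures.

V_out ≈ 23.4 V

First combine the lower leg with the load: R2 ‖ R_L = 8.323 kΩ.
Now apply the divider: V_out = 30.0 × 0.7798 = 23.39 V.
(Unloaded it would be 28.1 V; the load pulls it down.)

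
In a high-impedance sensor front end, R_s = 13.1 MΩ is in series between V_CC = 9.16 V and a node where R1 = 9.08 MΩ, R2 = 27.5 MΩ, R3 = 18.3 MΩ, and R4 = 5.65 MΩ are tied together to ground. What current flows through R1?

I ≈ 0.169 µA

Equivalent of the parallel group: R_p = 2.645 MΩ.
Node voltage V_A = V_CC · R_p/(R_s + R_p) = 9.16 × 0.1680 = 1.539 V.
I(R1) = V_A / R1 = 1.539/9.08 = 0.1694 µA.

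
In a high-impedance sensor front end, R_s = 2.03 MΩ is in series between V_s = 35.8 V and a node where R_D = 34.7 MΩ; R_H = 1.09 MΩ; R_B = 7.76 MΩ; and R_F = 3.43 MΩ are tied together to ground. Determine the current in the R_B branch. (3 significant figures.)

Combine the parallel branches: R_p = (1/34.7 + 1/1.09 + 1/7.76 + 1/3.43)⁻¹ = 0.7317 MΩ.
Node voltage V_A = V_s · R_p/(R_s + R_p) = 35.8 × 0.2649 = 9.485 V.
I(R_B) = V_A / R_B = 9.485/7.76 = 1.222 µA.

I ≈ 1.22 µA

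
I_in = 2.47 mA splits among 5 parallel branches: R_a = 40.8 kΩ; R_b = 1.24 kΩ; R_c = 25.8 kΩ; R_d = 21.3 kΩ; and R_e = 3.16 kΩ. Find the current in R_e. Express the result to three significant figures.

Total conductance ΣG = 1/40.8 + 1/1.24 + 1/25.8 + 1/21.3 + 1/3.16 = 1.233 (units of 1/kΩ).
Current divider: I(R_e) = I_in · G_k/ΣG = 2.47 × (0.3165/1.233) = 2.47 × 0.2566 = 0.6339 mA.

I ≈ 0.634 mA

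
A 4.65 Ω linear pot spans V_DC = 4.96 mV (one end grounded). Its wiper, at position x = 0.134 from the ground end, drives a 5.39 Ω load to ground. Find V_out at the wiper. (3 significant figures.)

V_out ≈ 0.604 mV

Split the track: R_lower = x·R_p = 0.6231 Ω, R_upper = (1−x)·R_p = 4.027 Ω.
R_L loads the lower segment: effective lower R = 0.5585 Ω.
V_out = 4.96 × 0.5585/(4.027 + 0.5585) = 0.6042 mV.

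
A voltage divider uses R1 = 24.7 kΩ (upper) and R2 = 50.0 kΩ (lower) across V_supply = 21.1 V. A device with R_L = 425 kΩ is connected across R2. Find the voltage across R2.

R2 ‖ R_L = (50.0 × 425)/(50.0 + 425) = 44.74 kΩ.
Voltage divider with the loaded lower leg: V_out = 21.1 × 44.74/(24.7 + 44.74) = 21.1 × 0.6443 = 13.59 V.

V_out ≈ 13.6 V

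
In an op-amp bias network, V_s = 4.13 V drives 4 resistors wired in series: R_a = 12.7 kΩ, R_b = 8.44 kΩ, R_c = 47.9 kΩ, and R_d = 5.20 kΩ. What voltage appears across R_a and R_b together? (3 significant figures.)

V ≈ 1.18 V

Total series resistance ΣR = 12.7 + 8.44 + 47.9 + 5.20 = 74.24 kΩ.
R_{R_a..R_b} = 12.7 + 8.44 = 21.14 kΩ.
By the voltage-divider rule, V = 4.13 × 21.14/74.24 = 1.176 V.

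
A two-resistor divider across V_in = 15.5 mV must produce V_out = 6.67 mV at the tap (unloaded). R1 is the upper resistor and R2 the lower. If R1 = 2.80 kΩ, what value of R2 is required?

The divider ratio is R2/(R1+R2) = 6.67/15.5 = 0.4303.
R2 = R1 · 0.4303/(1 − 0.4303) = 2.115 kΩ.

R2 ≈ 2.12 kΩ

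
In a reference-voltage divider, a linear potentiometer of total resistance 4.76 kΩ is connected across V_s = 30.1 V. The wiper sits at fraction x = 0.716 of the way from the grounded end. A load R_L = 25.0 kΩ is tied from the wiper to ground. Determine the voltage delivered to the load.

V_out ≈ 20.7 V

The pot divides into 1.352 kΩ above the wiper and 3.408 kΩ below.
Lower segment in parallel with the load: 3.408 ‖ 25.0 = 2.999 kΩ.
V_out = 30.1 × 2.999/(1.352 + 2.999) = 20.75 V.
(Unloaded: V_out = x·V_s = 21.6 V.)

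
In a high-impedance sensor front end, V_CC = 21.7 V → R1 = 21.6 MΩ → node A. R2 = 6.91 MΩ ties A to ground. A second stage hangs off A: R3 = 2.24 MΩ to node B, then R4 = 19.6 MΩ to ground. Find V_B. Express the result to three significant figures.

Looking into the second stage from A: R3 + R4 = 21.84 MΩ appears in parallel with R2.
Effective lower resistance at A: R2 ‖ 21.84 = 5.249 MΩ.
So V_A = 21.7 × 0.1955 = 4.242 V.
Stage 2 is unloaded, so V_B = V_A · R4/(R3+R4) = 4.242 × 19.6/21.84 = 3.807 V.

V_B ≈ 3.81 V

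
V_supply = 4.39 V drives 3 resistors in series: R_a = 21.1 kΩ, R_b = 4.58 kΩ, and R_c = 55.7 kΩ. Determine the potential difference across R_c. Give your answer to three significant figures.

V ≈ 3.00 V

Total series resistance ΣR = 21.1 + 4.58 + 55.7 = 81.38 kΩ.
V = V_supply · R/ΣR = 4.39 × 0.6844 = 3.005 V.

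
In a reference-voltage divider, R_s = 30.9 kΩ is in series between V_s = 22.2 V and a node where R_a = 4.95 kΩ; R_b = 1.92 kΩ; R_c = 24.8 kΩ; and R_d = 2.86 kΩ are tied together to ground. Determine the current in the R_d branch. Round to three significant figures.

I ≈ 0.219 mA

Parallel bank: R_p = 1/(1/4.95 + 1/1.92 + 1/24.8 + 1/2.86) = 0.8986 kΩ.
V_A = 22.2 × 0.8986/31.80 = 0.6274 V.
I(R_d) = V_A / R_d = 0.6274/2.86 = 0.2194 mA.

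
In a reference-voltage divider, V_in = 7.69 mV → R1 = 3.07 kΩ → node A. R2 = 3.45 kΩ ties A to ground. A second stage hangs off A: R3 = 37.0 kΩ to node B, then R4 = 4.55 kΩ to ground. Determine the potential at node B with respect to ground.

V_B ≈ 0.429 mV

Node A sees R2 in parallel with the series input of stage 2, R3 + R4 = 41.55 kΩ.
R2 ‖ (R3+R4) = 3.185 kΩ.
First divider: V_A = V_in · 3.185/(3.07 + 3.185) = 3.916 mV.
Then the unloaded second divider: V_B = V_A × R4/(R3+R4) = 3.916 × 0.1095 = 0.4288 mV.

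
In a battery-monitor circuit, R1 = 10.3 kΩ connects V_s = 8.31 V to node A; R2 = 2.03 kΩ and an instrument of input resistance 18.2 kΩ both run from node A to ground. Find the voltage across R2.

V_out ≈ 1.25 V

R2 ‖ R_L = (2.03 × 18.2)/(2.03 + 18.2) = 1.826 kΩ.
Then V_out = V_s · R2'/(R1 + R2') = 8.31 × 1.826/12.13 = 1.252 V.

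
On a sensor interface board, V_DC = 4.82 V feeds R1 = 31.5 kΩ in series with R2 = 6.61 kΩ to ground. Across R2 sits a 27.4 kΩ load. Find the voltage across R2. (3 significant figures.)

R2 ‖ R_L = (6.61 × 27.4)/(6.61 + 27.4) = 5.325 kΩ.
Then V_out = V_DC · R2'/(R1 + R2') = 4.82 × 5.325/36.83 = 0.6970 V.

V_out ≈ 0.697 V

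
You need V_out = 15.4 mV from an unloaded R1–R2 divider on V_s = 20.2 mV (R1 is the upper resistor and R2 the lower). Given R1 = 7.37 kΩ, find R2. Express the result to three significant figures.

R2 ≈ 23.6 kΩ

The divider ratio is R2/(R1+R2) = 15.4/20.2 = 0.7624.
R2 = R1 · 0.7624/(1 − 0.7624) = 23.65 kΩ.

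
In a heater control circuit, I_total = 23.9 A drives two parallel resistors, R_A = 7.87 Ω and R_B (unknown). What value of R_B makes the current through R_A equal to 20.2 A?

Two-branch current divider: I_A = I_total · R_B/(R_A + R_B).
20.2/23.9 = R_B/(R_A + R_B) → R_B = R_A · (0.8452)/(1 − 0.8452) = 7.87 × 5.459 = 42.97 Ω.

R_B ≈ 43.0 Ω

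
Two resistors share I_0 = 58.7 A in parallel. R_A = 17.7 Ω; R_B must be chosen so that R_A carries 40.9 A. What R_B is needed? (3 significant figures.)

R_B ≈ 40.7 Ω

Two-branch current divider: I_A = I_0 · R_B/(R_A + R_B).
40.9/58.7 = R_B/(R_A + R_B) → R_B = R_A · (0.6968)/(1 − 0.6968) = 17.7 × 2.298 = 40.67 Ω.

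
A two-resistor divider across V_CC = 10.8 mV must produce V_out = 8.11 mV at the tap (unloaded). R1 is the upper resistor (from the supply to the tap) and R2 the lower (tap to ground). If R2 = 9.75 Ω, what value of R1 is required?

R1 ≈ 3.23 Ω

V_out/V_CC = R2/(R1+R2) = 0.7509.
Rearranging, R1 = R2·(1−k)/k = 9.75 × 0.3317 = 3.234 Ω.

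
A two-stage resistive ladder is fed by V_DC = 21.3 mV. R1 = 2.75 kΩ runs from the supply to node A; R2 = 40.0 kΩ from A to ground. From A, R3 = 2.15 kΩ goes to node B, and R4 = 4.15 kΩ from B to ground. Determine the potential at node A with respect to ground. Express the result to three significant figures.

V_A ≈ 14.2 mV

Node A sees R2 in parallel with the series input of stage 2, R3 + R4 = 6.300 kΩ.
R2 ‖ (R3+R4) = 5.443 kΩ.
So V_A = 21.3 × 0.6643 = 14.15 mV.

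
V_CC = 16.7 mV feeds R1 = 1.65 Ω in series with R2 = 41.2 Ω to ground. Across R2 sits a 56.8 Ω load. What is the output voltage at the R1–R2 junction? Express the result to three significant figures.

First combine the lower leg with the load: R2 ‖ R_L = 23.88 Ω.
Voltage divider with the loaded lower leg: V_out = 16.7 × 23.88/(1.65 + 23.88) = 16.7 × 0.9354 = 15.62 mV.

V_out ≈ 15.6 mV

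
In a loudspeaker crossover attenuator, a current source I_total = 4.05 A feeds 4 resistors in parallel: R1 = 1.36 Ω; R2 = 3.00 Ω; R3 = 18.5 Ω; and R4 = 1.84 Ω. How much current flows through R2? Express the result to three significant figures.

ΣG = 1/1.36 + 1/3.00 + 1/18.5 + 1/1.84 = 1.666.
R2 takes the fraction G_k/ΣG = 0.3333/1.666 = 0.2001, so I = 4.05 × 0.2001 = 0.8102 A.

I ≈ 0.810 A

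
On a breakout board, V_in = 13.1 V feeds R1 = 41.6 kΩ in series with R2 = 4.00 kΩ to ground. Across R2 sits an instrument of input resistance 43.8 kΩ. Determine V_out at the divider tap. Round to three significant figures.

First combine the lower leg with the load: R2 ‖ R_L = 3.665 kΩ.
Voltage divider with the loaded lower leg: V_out = 13.1 × 3.665/(41.6 + 3.665) = 13.1 × 0.08097 = 1.061 V.

V_out ≈ 1.06 V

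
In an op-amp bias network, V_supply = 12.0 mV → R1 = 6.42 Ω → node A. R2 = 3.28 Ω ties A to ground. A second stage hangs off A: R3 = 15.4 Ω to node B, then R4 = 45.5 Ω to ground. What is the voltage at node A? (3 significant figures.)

The second stage (R3 + R4 = 60.90 Ω) loads node A in parallel with R2.
Effective lower resistance at A: R2 ‖ 60.90 = 3.112 Ω.
First divider: V_A = V_supply · 3.112/(6.42 + 3.112) = 3.918 mV.

V_A ≈ 3.92 mV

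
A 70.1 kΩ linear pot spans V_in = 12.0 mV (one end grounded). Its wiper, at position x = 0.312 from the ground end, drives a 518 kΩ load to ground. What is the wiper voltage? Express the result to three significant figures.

Lower segment x·R_p = 21.87 kΩ; upper segment (1−x)·R_p = 48.23 kΩ.
R_L loads the lower segment: effective lower R = 20.99 kΩ.
Then V_out = V_in · 20.99/(48.23 + 20.99) = 3.638 mV.
(Unloaded: V_out = x·V_in = 3.74 mV.)

V_out ≈ 3.64 mV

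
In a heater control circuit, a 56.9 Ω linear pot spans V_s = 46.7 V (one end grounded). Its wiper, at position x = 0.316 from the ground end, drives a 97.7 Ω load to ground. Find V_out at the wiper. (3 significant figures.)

V_out ≈ 13.1 V

Lower segment x·R_p = 17.98 Ω; upper segment (1−x)·R_p = 38.92 Ω.
Lower segment in parallel with the load: 17.98 ‖ 97.7 = 15.19 Ω.
V_out = 46.7 × 15.19/(38.92 + 15.19) = 13.11 V.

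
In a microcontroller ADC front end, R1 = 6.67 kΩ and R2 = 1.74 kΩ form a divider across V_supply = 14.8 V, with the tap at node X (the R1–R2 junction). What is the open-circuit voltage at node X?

V_th ≈ 3.06 V

With X open, the divider is unloaded: V_th = 14.8 × 1.74/8.410 = 3.062 V.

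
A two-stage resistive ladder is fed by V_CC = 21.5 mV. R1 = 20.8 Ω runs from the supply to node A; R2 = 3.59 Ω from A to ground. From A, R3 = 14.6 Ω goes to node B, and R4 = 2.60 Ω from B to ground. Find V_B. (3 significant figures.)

Looking into the second stage from A: R3 + R4 = 17.20 Ω appears in parallel with R2.
R2 ‖ (R3+R4) = 2.970 Ω.
First divider: V_A = V_CC · 2.970/(20.8 + 2.970) = 2.686 mV.
Then the unloaded second divider: V_B = V_A × R4/(R3+R4) = 2.686 × 0.1512 = 0.4061 mV.

V_B ≈ 0.406 mV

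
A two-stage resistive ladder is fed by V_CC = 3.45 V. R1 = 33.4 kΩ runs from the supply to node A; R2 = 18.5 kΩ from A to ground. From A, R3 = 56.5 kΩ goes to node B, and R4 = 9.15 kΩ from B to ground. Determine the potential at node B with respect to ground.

V_B ≈ 0.145 V

Looking into the second stage from A: R3 + R4 = 65.65 kΩ appears in parallel with R2.
R2 ‖ (R3+R4) = 14.43 kΩ.
So V_A = 3.45 × 0.3017 = 1.041 V.
Then the unloaded second divider: V_B = V_A × R4/(R3+R4) = 1.041 × 0.1394 = 0.1451 V.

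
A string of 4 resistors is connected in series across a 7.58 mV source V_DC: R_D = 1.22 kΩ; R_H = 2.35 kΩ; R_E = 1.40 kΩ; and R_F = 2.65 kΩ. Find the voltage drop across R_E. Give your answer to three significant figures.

ΣR = 1.22 + 2.35 + 1.40 + 2.65 = 7.620 kΩ.
By the voltage-divider rule, V = 7.58 × 1.400/7.620 = 1.393 mV.

V ≈ 1.39 mV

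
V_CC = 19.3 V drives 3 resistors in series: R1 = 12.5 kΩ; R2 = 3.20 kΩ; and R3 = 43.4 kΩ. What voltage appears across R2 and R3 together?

V ≈ 15.2 V

ΣR = 12.5 + 3.20 + 43.4 = 59.10 kΩ.
R_{R2..R3} = 3.20 + 43.4 = 46.60 kΩ.
By the voltage-divider rule, V = 19.3 × 46.60/59.10 = 15.22 V.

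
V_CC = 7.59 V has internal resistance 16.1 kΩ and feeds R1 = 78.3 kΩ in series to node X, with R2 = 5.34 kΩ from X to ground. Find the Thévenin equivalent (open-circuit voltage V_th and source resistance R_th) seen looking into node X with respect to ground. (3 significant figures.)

V_th ≈ 0.406 V, R_th ≈ 5.05 kΩ

R1' = 16.1 + 78.3 = 94.40 kΩ (source resistance + R1).
Open-circuit (no load on X): V_th = V_CC · R2/(R1' + R2) = 7.59 × 5.34/(94.40 + 5.34) = 0.4064 V.
Zeroing V_CC shorts the top of R1' to ground, so R_th = R1' ‖ R2 = 5.054 kΩ.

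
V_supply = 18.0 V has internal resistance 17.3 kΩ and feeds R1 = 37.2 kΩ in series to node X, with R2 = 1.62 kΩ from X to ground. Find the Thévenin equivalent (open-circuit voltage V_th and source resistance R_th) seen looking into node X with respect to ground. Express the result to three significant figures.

V_th ≈ 0.520 V, R_th ≈ 1.57 kΩ

R1' = 17.3 + 37.2 = 54.50 kΩ (source resistance + R1).
V_th is the unloaded tap voltage: V_supply · R2/(R1'+R2) = 18.0 × 0.02887 = 0.5196 V.
Looking into X with the source shorted: R_th = R1'·R2/(R1'+R2) = 54.50 × 1.62/56.12 = 1.573 kΩ.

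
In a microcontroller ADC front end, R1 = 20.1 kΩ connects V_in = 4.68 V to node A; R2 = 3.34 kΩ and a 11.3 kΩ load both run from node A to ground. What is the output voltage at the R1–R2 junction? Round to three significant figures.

R2 ‖ R_L = (3.34 × 11.3)/(3.34 + 11.3) = 2.578 kΩ.
Voltage divider with the loaded lower leg: V_out = 4.68 × 2.578/(20.1 + 2.578) = 4.68 × 0.1137 = 0.5320 V.

V_out ≈ 0.532 V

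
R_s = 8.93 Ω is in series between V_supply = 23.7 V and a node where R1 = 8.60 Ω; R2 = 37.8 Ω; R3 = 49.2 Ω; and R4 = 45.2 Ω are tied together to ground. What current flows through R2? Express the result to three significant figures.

Combine the parallel branches: R_p = (1/8.60 + 1/37.8 + 1/49.2 + 1/45.2)⁻¹ = 5.400 Ω.
V_A by voltage divider: V_A = 23.7 × 5.400/(8.93 + 5.400) = 8.931 V.
I(R2) = V_A / R2 = 8.931/37.8 = 0.2363 A.
(Equivalently: I_total = 1.654 A, then current-divider fraction G_k/ΣG = 0.1429.)

I ≈ 0.236 A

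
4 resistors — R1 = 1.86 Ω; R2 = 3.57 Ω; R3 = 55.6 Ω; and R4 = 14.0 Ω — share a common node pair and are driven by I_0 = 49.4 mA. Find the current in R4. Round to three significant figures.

I ≈ 3.89 mA

ΣG = 1/1.86 + 1/3.57 + 1/55.6 + 1/14.0 = 0.9072.
R4 takes the fraction G_k/ΣG = 0.07143/0.9072 = 0.07874, so I = 49.4 × 0.07874 = 3.890 mA.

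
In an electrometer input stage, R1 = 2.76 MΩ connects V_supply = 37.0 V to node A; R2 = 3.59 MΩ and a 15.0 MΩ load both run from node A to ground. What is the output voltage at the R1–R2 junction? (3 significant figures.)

First combine the lower leg with the load: R2 ‖ R_L = 2.897 MΩ.
Now apply the divider: V_out = 37.0 × 0.5121 = 18.95 V.
(Unloaded it would be 20.9 V; the load pulls it down.)

V_out ≈ 18.9 V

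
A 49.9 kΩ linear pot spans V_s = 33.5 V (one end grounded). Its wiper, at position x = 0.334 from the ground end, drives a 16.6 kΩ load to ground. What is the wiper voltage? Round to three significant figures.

The pot divides into 33.23 kΩ above the wiper and 16.67 kΩ below.
Lower segment in parallel with the load: 16.67 ‖ 16.6 = 8.317 kΩ.
Then V_out = V_s · 8.317/(33.23 + 8.317) = 6.705 V.
(Unloaded: V_out = x·V_s = 11.2 V.)

V_out ≈ 6.71 V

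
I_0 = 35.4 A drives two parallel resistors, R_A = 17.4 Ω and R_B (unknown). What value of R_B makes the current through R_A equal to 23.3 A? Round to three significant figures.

In a two-way split, I_A/I_0 = R_B/(R_A + R_B).
23.3/35.4 = R_B/(R_A + R_B) → R_B = R_A · (0.6582)/(1 − 0.6582) = 17.4 × 1.926 = 33.51 Ω.

R_B ≈ 33.5 Ω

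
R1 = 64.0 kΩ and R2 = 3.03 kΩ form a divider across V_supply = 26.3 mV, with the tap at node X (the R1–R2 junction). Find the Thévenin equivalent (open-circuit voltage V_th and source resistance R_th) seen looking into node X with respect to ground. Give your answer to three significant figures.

V_th is the unloaded tap voltage: V_supply · R2/(R1+R2) = 26.3 × 0.04520 = 1.189 mV.
Zeroing V_supply shorts the top of R1 to ground, so R_th = R1 ‖ R2 = 2.893 kΩ.

V_th ≈ 1.19 mV, R_th ≈ 2.89 kΩ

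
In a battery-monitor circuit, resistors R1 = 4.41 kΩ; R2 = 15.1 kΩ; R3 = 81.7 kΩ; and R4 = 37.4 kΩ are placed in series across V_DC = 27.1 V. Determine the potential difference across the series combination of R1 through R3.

V ≈ 19.8 V

Series total: ΣR = 4.41 + 15.1 + 81.7 + 37.4 = 138.6 kΩ.
R_{R1..R3} = 4.41 + 15.1 + 81.7 = 101.2 kΩ.
By the voltage-divider rule, V = 27.1 × 101.2/138.6 = 19.79 V.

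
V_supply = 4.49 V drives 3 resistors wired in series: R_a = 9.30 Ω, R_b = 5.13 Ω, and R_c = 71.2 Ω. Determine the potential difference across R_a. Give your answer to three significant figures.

Series total: ΣR = 9.30 + 5.13 + 71.2 = 85.63 Ω.
Voltage divider: V = V_supply · (9.300 / 85.63) = 4.49 × 0.1086 = 0.4876 V.

V ≈ 0.488 V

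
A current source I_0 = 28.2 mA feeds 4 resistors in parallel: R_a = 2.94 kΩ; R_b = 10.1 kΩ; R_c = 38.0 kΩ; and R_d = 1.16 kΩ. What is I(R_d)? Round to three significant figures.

I ≈ 18.3 mA

Conductances: ΣG = 1/2.94 + 1/10.1 + 1/38.0 + 1/1.16 = 1.328 (1/kΩ).
Current divider: I(R_d) = I_0 · G_k/ΣG = 28.2 × (0.8621/1.328) = 28.2 × 0.6494 = 18.31 mA.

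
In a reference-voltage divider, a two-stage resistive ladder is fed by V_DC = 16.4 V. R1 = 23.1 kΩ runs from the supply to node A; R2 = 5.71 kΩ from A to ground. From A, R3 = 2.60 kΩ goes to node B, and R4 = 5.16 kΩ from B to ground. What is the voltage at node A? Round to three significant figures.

Node A sees R2 in parallel with the series input of stage 2, R3 + R4 = 7.760 kΩ.
R2 ‖ (R3+R4) = 3.290 kΩ.
V_A = 16.4 × 3.290/(23.1 + 3.290) = 2.044 V.

V_A ≈ 2.04 V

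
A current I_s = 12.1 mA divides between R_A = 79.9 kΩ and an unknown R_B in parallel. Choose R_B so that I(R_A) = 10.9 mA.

R_B ≈ 726 kΩ

Two-branch current divider: I_A = I_s · R_B/(R_A + R_B).
With f = 0.9008, R_B = R_A · f/(1−f) = 79.9 × 9.083 = 725.8 kΩ.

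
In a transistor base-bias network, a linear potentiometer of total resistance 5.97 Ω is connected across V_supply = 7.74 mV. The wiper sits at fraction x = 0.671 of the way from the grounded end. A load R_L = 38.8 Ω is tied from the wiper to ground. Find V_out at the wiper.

Lower segment x·R_p = 4.006 Ω; upper segment (1−x)·R_p = 1.964 Ω.
Lower segment in parallel with the load: 4.006 ‖ 38.8 = 3.631 Ω.
Loaded-divider output: V_out = 7.74 × 0.6490 = 5.023 mV.
(Unloaded: V_out = x·V_supply = 5.19 mV.)

V_out ≈ 5.02 mV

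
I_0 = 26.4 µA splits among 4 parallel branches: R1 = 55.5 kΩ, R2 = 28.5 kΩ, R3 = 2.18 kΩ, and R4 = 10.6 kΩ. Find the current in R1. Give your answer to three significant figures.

Total conductance ΣG = 1/55.5 + 1/28.5 + 1/2.18 + 1/10.6 = 0.6062 (units of 1/kΩ).
R1 takes the fraction G_k/ΣG = 0.01802/0.6062 = 0.02972, so I = 26.4 × 0.02972 = 0.7847 µA.

I ≈ 0.785 µA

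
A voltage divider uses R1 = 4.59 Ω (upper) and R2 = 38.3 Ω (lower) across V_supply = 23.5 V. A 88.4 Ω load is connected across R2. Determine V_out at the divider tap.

V_out ≈ 20.1 V

First combine the lower leg with the load: R2 ‖ R_L = 26.72 Ω.
Now apply the divider: V_out = 23.5 × 0.8534 = 20.06 V.
(Unloaded it would be 21.0 V; the load pulls it down.)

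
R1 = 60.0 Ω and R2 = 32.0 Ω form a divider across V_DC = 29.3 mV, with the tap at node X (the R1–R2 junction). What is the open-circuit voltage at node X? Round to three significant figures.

V_th ≈ 10.2 mV

V_th is the unloaded tap voltage: V_DC · R2/(R1+R2) = 29.3 × 0.3478 = 10.19 mV.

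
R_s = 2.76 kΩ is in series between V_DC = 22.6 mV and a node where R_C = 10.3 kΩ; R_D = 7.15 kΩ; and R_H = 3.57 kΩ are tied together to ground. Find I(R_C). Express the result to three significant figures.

I ≈ 0.904 µA

Parallel bank: R_p = 1/(1/10.3 + 1/7.15 + 1/3.57) = 1.934 kΩ.
Node voltage V_A = V_DC · R_p/(R_s + R_p) = 22.6 × 0.4120 = 9.312 mV.
Branch current I = V_A/R_C = 9.312/10.3 = 0.9040 µA.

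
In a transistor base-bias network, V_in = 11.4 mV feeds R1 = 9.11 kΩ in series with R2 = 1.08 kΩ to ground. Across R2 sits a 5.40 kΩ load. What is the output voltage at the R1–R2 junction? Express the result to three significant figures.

V_out ≈ 1.02 mV

The load sits in parallel with R2, giving an effective lower resistance R2' = R2·R_L/(R2+R_L) = 0.9000 kΩ.
Now apply the divider: V_out = 11.4 × 0.08991 = 1.025 mV.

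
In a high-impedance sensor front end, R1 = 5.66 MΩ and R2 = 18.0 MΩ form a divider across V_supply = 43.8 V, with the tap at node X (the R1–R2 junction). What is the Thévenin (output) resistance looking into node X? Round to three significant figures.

Zeroing V_supply shorts the top of R1 to ground, so R_th = R1 ‖ R2 = 4.306 MΩ.

R_th ≈ 4.31 MΩ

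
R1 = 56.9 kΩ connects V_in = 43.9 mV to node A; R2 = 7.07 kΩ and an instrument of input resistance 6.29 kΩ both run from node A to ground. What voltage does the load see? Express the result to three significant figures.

V_out ≈ 2.43 mV

R2 ‖ R_L = (7.07 × 6.29)/(7.07 + 6.29) = 3.329 kΩ.
Then V_out = V_in · R2'/(R1 + R2') = 43.9 × 3.329/60.23 = 2.426 mV.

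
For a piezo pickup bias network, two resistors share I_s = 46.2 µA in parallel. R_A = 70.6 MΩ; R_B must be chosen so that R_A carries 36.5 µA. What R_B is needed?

In a two-way split, I_A/I_s = R_B/(R_A + R_B).
36.5/46.2 = R_B/(R_A + R_B) → R_B = R_A · (0.7900)/(1 − 0.7900) = 70.6 × 3.763 = 265.7 MΩ.

R_B ≈ 266 MΩ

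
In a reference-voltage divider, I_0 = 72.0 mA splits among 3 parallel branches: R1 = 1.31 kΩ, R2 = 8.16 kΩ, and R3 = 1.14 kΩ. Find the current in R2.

I ≈ 5.00 mA

Conductances: ΣG = 1/1.31 + 1/8.16 + 1/1.14 = 1.763 (1/kΩ).
Current divider: I(R2) = I_0 · G_k/ΣG = 72.0 × (0.1225/1.763) = 72.0 × 0.06951 = 5.005 mA.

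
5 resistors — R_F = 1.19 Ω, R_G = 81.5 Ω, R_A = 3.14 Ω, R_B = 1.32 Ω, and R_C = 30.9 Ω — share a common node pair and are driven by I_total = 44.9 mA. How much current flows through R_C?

Total conductance ΣG = 1/1.19 + 1/81.5 + 1/3.14 + 1/1.32 + 1/30.9 = 1.961 (units of 1/Ω).
Current divider: I(R_C) = I_total · G_k/ΣG = 44.9 × (0.03236/1.961) = 44.9 × 0.01650 = 0.7410 mA.

I ≈ 0.741 mA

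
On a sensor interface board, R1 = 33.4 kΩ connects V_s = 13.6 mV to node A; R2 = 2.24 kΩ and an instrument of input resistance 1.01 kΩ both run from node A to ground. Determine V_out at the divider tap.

First combine the lower leg with the load: R2 ‖ R_L = 0.6961 kΩ.
Then V_out = V_s · R2'/(R1 + R2') = 13.6 × 0.6961/34.10 = 0.2777 mV.

V_out ≈ 0.278 mV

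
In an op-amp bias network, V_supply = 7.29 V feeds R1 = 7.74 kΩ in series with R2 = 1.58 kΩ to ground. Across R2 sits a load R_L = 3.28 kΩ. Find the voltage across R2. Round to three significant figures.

The load sits in parallel with R2, giving an effective lower resistance R2' = R2·R_L/(R2+R_L) = 1.066 kΩ.
Voltage divider with the loaded lower leg: V_out = 7.29 × 1.066/(7.74 + 1.066) = 7.29 × 0.1211 = 0.8827 V.

V_out ≈ 0.883 V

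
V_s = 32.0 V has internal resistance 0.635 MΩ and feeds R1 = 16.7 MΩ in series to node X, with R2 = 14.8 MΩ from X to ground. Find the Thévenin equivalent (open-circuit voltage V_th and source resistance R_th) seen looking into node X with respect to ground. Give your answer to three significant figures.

R1' = 0.635 + 16.7 = 17.34 MΩ (source resistance + R1).
With X open, the divider is unloaded: V_th = 32.0 × 14.8/32.14 = 14.74 V.
Looking into X with the source shorted: R_th = R1'·R2/(R1'+R2) = 17.34 × 14.8/32.14 = 7.984 MΩ.

V_th ≈ 14.7 V, R_th ≈ 7.98 MΩ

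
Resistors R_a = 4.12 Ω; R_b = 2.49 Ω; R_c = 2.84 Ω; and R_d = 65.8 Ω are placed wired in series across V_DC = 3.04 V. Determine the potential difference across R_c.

V ≈ 0.115 V

Series total: ΣR = 4.12 + 2.49 + 2.84 + 65.8 = 75.25 Ω.
By the voltage-divider rule, V = 3.04 × 2.840/75.25 = 0.1147 V.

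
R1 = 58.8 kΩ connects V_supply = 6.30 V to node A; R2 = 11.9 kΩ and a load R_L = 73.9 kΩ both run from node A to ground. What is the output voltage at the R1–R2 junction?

V_out ≈ 0.935 V

R2 ‖ R_L = (11.9 × 73.9)/(11.9 + 73.9) = 10.25 kΩ.
Then V_out = V_supply · R2'/(R1 + R2') = 6.30 × 10.25/69.05 = 0.9352 V.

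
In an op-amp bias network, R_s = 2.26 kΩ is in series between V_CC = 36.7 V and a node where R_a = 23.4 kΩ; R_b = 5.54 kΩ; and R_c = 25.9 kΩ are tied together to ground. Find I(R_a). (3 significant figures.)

Equivalent of the parallel group: R_p = 3.819 kΩ.
Node voltage V_A = V_CC · R_p/(R_s + R_p) = 36.7 × 0.6282 = 23.06 V.
I(R_a) = V_A / R_a = 23.06/23.4 = 0.9853 mA.
(Equivalently: I_total = 6.037 mA, then current-divider fraction G_k/ΣG = 0.1632.)

I ≈ 0.985 mA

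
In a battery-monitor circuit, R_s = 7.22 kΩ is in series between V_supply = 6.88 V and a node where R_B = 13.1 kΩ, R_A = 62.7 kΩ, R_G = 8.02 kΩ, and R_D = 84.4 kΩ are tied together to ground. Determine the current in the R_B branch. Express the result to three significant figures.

I ≈ 0.198 mA

Combine the parallel branches: R_p = (1/13.1 + 1/62.7 + 1/8.02 + 1/84.4)⁻¹ = 4.370 kΩ.
V_A = 6.88 × 4.370/11.59 = 2.594 V.
Branch current I = V_A/R_B = 2.594/13.1 = 0.1980 mA.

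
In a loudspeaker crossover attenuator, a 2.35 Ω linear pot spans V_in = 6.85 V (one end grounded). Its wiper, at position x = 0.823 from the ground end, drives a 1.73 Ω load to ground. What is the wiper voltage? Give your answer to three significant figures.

Split the track: R_lower = x·R_p = 1.934 Ω, R_upper = (1−x)·R_p = 0.4160 Ω.
(x·R_p) ‖ R_L = 0.9132 Ω.
V_out = 6.85 × 0.9132/(0.4160 + 0.9132) = 4.706 V.

V_out ≈ 4.71 V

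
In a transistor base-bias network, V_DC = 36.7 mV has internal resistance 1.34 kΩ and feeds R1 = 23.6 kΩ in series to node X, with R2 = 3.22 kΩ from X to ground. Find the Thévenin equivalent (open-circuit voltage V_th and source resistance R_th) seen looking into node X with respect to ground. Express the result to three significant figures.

V_th ≈ 4.20 mV, R_th ≈ 2.85 kΩ

R1' = 1.34 + 23.6 = 24.94 kΩ (source resistance + R1).
V_th is the unloaded tap voltage: V_DC · R2/(R1'+R2) = 36.7 × 0.1143 = 4.197 mV.
With V_DC suppressed (replaced by a short), R_th = R1' ‖ R2 = (24.94 × 3.22)/(24.94 + 3.22) = 2.852 kΩ.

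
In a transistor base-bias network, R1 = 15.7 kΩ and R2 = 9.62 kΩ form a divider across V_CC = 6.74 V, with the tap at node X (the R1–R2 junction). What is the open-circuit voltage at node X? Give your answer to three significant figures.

V_th ≈ 2.56 V

V_th is the unloaded tap voltage: V_CC · R2/(R1+R2) = 6.74 × 0.3799 = 2.561 V.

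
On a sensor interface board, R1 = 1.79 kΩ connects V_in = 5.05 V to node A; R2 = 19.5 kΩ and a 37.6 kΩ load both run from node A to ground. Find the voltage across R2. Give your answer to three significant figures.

First combine the lower leg with the load: R2 ‖ R_L = 12.84 kΩ.
Now apply the divider: V_out = 5.05 × 0.8777 = 4.432 V.
(Unloaded it would be 4.63 V; the load pulls it down.)

V_out ≈ 4.43 V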